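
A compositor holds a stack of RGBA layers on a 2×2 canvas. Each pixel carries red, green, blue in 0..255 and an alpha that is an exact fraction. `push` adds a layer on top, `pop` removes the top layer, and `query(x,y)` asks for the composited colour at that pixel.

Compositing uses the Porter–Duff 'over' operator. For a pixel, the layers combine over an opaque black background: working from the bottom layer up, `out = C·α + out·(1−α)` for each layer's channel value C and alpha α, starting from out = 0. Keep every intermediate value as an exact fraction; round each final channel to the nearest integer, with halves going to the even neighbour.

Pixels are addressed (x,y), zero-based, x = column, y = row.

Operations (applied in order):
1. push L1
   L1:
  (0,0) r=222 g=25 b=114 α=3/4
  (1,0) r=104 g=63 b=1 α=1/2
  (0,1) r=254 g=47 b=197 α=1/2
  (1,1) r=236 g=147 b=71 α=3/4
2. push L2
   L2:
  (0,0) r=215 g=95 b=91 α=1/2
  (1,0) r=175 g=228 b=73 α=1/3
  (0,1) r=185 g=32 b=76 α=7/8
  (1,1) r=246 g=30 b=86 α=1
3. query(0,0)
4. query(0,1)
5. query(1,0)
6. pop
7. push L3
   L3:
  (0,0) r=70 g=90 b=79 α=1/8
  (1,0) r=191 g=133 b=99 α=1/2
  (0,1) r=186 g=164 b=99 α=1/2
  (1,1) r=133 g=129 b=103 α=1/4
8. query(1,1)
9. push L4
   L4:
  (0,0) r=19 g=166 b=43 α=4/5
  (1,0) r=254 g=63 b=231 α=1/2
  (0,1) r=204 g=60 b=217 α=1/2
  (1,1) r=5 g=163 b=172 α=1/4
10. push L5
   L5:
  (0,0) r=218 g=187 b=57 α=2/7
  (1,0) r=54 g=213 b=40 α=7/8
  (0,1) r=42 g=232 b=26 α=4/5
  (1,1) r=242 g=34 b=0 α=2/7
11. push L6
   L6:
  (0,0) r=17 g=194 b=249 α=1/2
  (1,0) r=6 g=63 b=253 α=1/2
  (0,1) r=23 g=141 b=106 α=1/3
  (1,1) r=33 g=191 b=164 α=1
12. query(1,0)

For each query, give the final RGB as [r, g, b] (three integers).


query (0,0) [L1,L2] — begin 0,0,0
L1 α=3/4: [333/2, 75/4, 171/2]
L2 α=1/2: [763/4, 455/8, 353/4]
rounded: [191, 57, 88]

at x=0,y=1 over L1,L2:
after L1 α=1/2: [127, 47/2, 197/2]
after L2 α=7/8: [711/4, 495/16, 1261/16]
= [178, 31, 79]

(1,0) stack=L1,L2; from [0,0,0]:
L1 α=1/2: [52, 63/2, 1/2]
L2 α=1/3: [93, 97, 74/3]
= [93, 97, 25]

query (1,1) [L1,L3] — begin 0,0,0
L1 α=3/4: [177, 441/4, 213/4]
L3 α=1/4: [166, 1839/16, 1051/16]
rounded: [166, 115, 66]

at x=1,y=0 over L1,L3,L4,L5,L6:
+L1 (α=1/2) → [52, 63/2, 1/2]
+L3 (α=1/2) → [243/2, 329/4, 199/4]
+L4 (α=1/2) → [751/4, 581/8, 1123/8]
+L5 (α=7/8) → [2263/32, 12509/64, 3363/64]
+L6 (α=1/2) → [2455/64, 16541/128, 19555/128]
rounded: [38, 129, 153]


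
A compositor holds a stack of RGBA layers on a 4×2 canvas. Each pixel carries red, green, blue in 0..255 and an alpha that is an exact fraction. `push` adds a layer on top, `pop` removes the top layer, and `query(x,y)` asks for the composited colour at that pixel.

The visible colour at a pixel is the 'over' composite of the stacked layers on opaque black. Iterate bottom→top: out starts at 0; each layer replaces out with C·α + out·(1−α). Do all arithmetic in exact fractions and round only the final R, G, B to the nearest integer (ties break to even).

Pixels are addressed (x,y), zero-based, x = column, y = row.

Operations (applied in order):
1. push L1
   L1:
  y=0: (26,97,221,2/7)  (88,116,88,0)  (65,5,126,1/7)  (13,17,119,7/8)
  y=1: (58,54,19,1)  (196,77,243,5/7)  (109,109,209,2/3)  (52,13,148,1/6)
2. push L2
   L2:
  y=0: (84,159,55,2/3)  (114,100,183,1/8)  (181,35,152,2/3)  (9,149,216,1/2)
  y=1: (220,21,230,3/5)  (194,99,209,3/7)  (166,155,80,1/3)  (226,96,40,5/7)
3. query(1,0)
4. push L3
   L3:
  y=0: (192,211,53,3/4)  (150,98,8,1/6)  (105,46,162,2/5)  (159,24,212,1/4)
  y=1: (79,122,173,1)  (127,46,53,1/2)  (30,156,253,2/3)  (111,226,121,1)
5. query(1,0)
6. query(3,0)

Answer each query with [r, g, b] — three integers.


at x=1,y=0 over L1,L2:
+L1 (α=0) → [0, 0, 0]
+L2 (α=1/8) → [57/4, 25/2, 183/8]
→ [14, 12, 23]

at x=1,y=0 over L1,L2,L3:
+L1 (α=0) → [0, 0, 0]
+L2 (α=1/8) → [57/4, 25/2, 183/8]
+L3 (α=1/6) → [295/8, 107/4, 979/48]
→ [37, 27, 20]

at x=3,y=0 over L1,L2,L3:
+L1 (α=7/8) → [91/8, 119/8, 833/8]
+L2 (α=1/2) → [163/16, 1311/16, 2561/16]
+L3 (α=1/4) → [3033/64, 4317/64, 11075/64]
→ [47, 67, 173]


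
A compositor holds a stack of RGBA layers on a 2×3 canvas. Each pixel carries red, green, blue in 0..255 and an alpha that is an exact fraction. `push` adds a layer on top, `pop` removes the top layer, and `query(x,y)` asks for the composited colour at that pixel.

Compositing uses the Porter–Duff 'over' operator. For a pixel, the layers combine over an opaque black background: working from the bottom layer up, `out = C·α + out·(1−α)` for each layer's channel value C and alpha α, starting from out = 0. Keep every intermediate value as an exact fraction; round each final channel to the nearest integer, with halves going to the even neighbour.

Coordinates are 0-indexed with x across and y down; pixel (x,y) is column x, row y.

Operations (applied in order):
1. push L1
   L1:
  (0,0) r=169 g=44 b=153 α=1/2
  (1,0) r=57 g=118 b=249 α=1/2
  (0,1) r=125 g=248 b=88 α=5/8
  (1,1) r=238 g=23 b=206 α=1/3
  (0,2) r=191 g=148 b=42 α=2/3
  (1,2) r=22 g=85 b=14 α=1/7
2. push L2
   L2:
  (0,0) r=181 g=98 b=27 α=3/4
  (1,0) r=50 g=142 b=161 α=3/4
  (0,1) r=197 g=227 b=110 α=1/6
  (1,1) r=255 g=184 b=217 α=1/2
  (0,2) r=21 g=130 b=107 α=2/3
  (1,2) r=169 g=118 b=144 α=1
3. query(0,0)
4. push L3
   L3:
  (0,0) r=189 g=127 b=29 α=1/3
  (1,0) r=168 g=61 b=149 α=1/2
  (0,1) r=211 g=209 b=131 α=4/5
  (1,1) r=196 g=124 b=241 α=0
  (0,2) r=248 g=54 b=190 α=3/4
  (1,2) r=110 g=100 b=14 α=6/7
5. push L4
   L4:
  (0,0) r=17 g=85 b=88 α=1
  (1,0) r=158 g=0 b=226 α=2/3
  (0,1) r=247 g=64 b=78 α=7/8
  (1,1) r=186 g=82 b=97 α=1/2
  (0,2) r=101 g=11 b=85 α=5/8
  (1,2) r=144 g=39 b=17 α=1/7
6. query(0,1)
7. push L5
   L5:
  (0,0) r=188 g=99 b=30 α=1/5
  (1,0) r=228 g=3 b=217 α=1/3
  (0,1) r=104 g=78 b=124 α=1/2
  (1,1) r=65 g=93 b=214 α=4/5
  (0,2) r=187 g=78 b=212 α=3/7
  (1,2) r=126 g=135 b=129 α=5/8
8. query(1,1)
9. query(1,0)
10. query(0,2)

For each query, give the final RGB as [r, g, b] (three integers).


(0,0) stack=L1,L2; from [0,0,0]:
after L1 α=1/2: [169/2, 22, 153/2]
after L2 α=3/4: [1255/8, 79, 315/8]
rounded: [157, 79, 39]

(0,1) stack=L1,L2,L3,L4; from [0,0,0]:
+L1 (α=5/8) → [625/8, 155, 55]
+L2 (α=1/6) → [1567/16, 167, 385/6]
+L3 (α=4/5) → [15071/80, 1003/5, 3529/30]
+L4 (α=7/8) → [153391/640, 3243/40, 19909/240]
= [240, 81, 83]

query (1,1) [L1,L2,L3,L4,L5] — begin 0,0,0
+L1 (α=1/3) → [238/3, 23/3, 206/3]
+L2 (α=1/2) → [1003/6, 575/6, 857/6]
+L3 (α=0) → [1003/6, 575/6, 857/6]
+L4 (α=1/2) → [2119/12, 1067/12, 1439/12]
+L5 (α=4/5) → [5239/60, 5531/60, 11711/60]
rounded: [87, 92, 195]

at x=1,y=0 over L1,L2,L3,L4,L5:
after L1 α=1/2: [57/2, 59, 249/2]
after L2 α=3/4: [357/8, 485/4, 1215/8]
after L3 α=1/2: [1701/16, 729/8, 2407/16]
after L4 α=2/3: [6757/48, 243/8, 3213/16]
after L5 α=1/3: [12229/72, 85/4, 4949/24]
→ [170, 21, 206]

query (0,2) [L1,L2,L3,L4,L5] — begin 0,0,0
after L1 α=2/3: [382/3, 296/3, 28]
after L2 α=2/3: [508/9, 1076/9, 242/3]
after L3 α=3/4: [1801/9, 1267/18, 488/3]
after L4 α=5/8: [829/6, 1597/48, 913/8]
after L5 α=3/7: [3341/21, 4405/84, 2185/14]
rounded: [159, 52, 156]


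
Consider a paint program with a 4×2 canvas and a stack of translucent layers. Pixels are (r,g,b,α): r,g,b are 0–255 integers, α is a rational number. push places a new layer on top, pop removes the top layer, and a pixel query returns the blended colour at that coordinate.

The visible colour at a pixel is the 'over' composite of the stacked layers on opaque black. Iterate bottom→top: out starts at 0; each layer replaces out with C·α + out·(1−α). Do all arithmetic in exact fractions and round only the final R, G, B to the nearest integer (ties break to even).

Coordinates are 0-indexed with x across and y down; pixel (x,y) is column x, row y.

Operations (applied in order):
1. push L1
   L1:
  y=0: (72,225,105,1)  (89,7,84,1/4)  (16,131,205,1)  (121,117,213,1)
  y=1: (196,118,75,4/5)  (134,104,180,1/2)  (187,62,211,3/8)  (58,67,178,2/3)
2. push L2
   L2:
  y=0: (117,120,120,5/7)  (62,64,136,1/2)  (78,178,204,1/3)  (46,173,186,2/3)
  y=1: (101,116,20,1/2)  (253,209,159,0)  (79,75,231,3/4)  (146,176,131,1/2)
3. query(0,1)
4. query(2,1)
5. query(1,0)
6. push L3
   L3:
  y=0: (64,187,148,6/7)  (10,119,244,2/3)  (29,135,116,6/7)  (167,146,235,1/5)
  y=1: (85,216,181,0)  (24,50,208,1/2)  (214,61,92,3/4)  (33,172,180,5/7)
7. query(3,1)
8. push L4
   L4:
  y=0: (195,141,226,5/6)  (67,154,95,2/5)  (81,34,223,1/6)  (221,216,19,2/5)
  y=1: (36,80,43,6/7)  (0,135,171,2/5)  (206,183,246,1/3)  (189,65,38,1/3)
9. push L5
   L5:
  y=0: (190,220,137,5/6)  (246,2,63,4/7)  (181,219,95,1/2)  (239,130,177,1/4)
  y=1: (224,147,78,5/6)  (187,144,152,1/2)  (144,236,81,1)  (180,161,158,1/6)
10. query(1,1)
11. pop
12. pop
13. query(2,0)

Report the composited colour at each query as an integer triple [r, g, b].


(0,1) stack=L1,L2; from [0,0,0]:
+L1 (α=4/5) → [784/5, 472/5, 60]
+L2 (α=1/2) → [1289/10, 526/5, 40]
= [129, 105, 40]

(2,1) stack=L1,L2; from [0,0,0]:
+L1 (α=3/8) → [561/8, 93/4, 633/8]
+L2 (α=3/4) → [2457/32, 993/16, 6177/32]
= [77, 62, 193]

query (1,0) [L1,L2] — begin 0,0,0
after L1 α=1/4: [89/4, 7/4, 21]
after L2 α=1/2: [337/8, 263/8, 157/2]
rounded: [42, 33, 78]

at x=3,y=1 over L1,L2,L3:
+L1 (α=2/3) → [116/3, 134/3, 356/3]
+L2 (α=1/2) → [277/3, 331/3, 749/6]
+L3 (α=5/7) → [1049/21, 3242/21, 3449/21]
rounded: [50, 154, 164]

(1,1) stack=L1,L2,L3,L4,L5; from [0,0,0]:
after L1 α=1/2: [67, 52, 90]
after L2 α=0: [67, 52, 90]
after L3 α=1/2: [91/2, 51, 149]
after L4 α=2/5: [273/10, 423/5, 789/5]
after L5 α=1/2: [2143/20, 1143/10, 1549/10]
= [107, 114, 155]

at x=2,y=0 over L1,L2,L3:
+L1 (α=1) → [16, 131, 205]
+L2 (α=1/3) → [110/3, 440/3, 614/3]
+L3 (α=6/7) → [632/21, 410/3, 386/3]
→ [30, 137, 129]


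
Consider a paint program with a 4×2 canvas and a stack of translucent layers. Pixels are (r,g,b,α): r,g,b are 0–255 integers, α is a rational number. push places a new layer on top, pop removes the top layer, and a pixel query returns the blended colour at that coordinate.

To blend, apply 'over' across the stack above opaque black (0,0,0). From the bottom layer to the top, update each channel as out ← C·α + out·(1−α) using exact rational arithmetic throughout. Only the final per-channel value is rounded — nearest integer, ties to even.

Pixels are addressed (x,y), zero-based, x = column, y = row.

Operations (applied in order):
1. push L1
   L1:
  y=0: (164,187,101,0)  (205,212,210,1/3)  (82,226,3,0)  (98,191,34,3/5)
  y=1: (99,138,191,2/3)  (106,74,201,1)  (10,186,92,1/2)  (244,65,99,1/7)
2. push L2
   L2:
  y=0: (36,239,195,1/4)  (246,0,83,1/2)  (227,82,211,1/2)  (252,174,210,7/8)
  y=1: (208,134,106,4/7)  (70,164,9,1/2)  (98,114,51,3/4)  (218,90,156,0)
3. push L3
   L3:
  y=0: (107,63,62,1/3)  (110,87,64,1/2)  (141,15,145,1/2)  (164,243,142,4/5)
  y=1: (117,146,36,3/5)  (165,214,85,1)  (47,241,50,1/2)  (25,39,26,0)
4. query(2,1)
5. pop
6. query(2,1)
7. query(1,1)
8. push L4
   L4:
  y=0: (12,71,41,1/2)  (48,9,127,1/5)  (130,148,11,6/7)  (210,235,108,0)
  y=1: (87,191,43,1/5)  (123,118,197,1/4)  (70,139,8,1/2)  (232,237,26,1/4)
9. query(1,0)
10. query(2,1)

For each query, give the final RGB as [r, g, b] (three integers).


query (2,1) [L1,L2,L3] — begin 0,0,0
+L1 (α=1/2) → [5, 93, 46]
+L2 (α=3/4) → [299/4, 435/4, 199/4]
+L3 (α=1/2) → [487/8, 1399/8, 399/8]
rounded: [61, 175, 50]

at x=2,y=1 over L1,L2:
+L1 (α=1/2) → [5, 93, 46]
+L2 (α=3/4) → [299/4, 435/4, 199/4]
rounded: [75, 109, 50]

query (1,1) [L1,L2] — begin 0,0,0
+L1 (α=1) → [106, 74, 201]
+L2 (α=1/2) → [88, 119, 105]
→ [88, 119, 105]

(1,0) stack=L1,L2,L4; from [0,0,0]:
after L1 α=1/3: [205/3, 212/3, 70]
after L2 α=1/2: [943/6, 106/3, 153/2]
after L4 α=1/5: [406/3, 451/15, 433/5]
→ [135, 30, 87]

query (2,1) [L1,L2,L4] — begin 0,0,0
after L1 α=1/2: [5, 93, 46]
after L2 α=3/4: [299/4, 435/4, 199/4]
after L4 α=1/2: [579/8, 991/8, 231/8]
rounded: [72, 124, 29]


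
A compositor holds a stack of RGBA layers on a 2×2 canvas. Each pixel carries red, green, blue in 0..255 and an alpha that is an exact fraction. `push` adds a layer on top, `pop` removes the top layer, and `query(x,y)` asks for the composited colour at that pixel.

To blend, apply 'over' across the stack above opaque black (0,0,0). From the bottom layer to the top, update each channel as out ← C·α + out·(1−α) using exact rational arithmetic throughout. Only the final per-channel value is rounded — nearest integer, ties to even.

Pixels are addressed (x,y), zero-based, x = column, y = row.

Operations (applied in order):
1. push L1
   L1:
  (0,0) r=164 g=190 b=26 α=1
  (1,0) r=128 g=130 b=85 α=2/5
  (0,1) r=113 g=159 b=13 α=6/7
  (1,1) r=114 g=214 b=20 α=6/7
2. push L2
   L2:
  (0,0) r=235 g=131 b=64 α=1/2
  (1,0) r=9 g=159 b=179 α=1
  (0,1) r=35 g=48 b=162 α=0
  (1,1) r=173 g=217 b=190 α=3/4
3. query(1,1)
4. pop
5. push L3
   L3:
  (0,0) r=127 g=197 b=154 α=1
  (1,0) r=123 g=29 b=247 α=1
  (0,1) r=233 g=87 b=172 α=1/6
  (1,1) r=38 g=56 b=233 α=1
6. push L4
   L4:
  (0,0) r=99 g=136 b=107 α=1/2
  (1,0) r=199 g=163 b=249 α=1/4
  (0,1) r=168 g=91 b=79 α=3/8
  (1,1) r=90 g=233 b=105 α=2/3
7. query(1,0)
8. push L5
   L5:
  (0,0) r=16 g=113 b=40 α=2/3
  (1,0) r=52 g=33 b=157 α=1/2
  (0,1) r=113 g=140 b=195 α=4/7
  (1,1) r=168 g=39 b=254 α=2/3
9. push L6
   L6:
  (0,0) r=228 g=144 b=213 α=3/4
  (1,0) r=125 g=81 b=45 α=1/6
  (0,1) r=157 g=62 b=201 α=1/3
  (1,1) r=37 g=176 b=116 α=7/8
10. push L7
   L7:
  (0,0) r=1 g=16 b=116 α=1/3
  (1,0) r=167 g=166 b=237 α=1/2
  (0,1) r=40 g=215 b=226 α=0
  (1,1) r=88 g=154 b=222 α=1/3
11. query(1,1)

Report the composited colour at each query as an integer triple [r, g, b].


query (1,1) [L1,L2] — begin 0,0,0
after L1 α=6/7: [684/7, 1284/7, 120/7]
after L2 α=3/4: [4317/28, 5841/28, 2055/14]
= [154, 209, 147]

query (1,0) [L1,L3,L4] — begin 0,0,0
+L1 (α=2/5) → [256/5, 52, 34]
+L3 (α=1) → [123, 29, 247]
+L4 (α=1/4) → [142, 125/2, 495/2]
rounded: [142, 62, 248]

query (1,1) [L1,L3,L4,L5,L6,L7] — begin 0,0,0
+L1 (α=6/7) → [684/7, 1284/7, 120/7]
+L3 (α=1) → [38, 56, 233]
+L4 (α=2/3) → [218/3, 174, 443/3]
+L5 (α=2/3) → [1226/9, 84, 1967/9]
+L6 (α=7/8) → [3557/72, 329/2, 9275/72]
+L7 (α=1/3) → [6725/108, 161, 17267/108]
→ [62, 161, 160]


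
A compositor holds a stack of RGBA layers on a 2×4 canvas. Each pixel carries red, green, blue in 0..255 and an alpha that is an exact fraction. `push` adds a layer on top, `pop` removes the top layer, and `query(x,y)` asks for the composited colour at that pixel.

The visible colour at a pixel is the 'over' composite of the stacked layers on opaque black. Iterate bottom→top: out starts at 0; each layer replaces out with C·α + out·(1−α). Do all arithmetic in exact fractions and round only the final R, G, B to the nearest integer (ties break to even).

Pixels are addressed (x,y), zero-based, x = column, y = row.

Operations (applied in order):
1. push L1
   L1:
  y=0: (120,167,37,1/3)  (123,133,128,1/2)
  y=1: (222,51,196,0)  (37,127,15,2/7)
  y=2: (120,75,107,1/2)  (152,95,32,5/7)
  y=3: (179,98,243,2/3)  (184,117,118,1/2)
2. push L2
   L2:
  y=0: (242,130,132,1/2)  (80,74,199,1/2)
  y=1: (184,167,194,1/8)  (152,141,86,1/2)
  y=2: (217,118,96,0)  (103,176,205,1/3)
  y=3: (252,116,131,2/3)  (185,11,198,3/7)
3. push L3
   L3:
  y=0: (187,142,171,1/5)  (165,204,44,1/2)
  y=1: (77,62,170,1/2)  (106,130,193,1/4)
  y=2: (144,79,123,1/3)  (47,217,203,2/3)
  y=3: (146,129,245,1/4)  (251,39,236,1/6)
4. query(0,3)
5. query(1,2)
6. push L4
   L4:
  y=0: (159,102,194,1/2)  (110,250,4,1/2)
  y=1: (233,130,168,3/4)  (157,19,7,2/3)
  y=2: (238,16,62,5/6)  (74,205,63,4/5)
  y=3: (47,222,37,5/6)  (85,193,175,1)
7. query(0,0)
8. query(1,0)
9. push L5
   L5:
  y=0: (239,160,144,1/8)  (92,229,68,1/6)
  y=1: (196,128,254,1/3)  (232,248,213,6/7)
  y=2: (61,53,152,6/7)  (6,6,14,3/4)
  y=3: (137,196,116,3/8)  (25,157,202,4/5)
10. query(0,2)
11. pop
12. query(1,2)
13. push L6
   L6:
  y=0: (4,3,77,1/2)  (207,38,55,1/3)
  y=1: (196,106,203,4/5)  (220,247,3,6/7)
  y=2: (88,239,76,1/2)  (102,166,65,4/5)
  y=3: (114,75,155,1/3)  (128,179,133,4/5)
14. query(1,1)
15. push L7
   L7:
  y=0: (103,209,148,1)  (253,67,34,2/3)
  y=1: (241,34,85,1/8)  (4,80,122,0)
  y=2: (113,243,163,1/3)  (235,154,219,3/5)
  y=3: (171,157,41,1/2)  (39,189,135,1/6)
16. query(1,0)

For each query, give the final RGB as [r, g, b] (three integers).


query (0,3) [L1,L2,L3] — begin 0,0,0
+L1 (α=2/3) → [358/3, 196/3, 162]
+L2 (α=2/3) → [1870/9, 892/9, 424/3]
+L3 (α=1/4) → [577/3, 1279/12, 669/4]
rounded: [192, 107, 167]

at x=1,y=2 over L1,L2,L3:
+L1 (α=5/7) → [760/7, 475/7, 160/7]
+L2 (α=1/3) → [747/7, 2182/21, 585/7]
+L3 (α=2/3) → [1405/21, 11296/63, 3427/21]
→ [67, 179, 163]

at x=0,y=0 over L1,L2,L3,L4:
L1 α=1/3: [40, 167/3, 37/3]
L2 α=1/2: [141, 557/6, 433/6]
L3 α=1/5: [751/5, 308/3, 1379/15]
L4 α=1/2: [773/5, 307/3, 4289/30]
→ [155, 102, 143]

(1,0) stack=L1,L2,L3,L4; from [0,0,0]:
L1 α=1/2: [123/2, 133/2, 64]
L2 α=1/2: [283/4, 281/4, 263/2]
L3 α=1/2: [943/8, 1097/8, 351/4]
L4 α=1/2: [1823/16, 3097/16, 367/8]
rounded: [114, 194, 46]

(0,2) stack=L1,L2,L3,L4,L5; from [0,0,0]:
after L1 α=1/2: [60, 75/2, 107/2]
after L2 α=0: [60, 75/2, 107/2]
after L3 α=1/3: [88, 154/3, 230/3]
after L4 α=5/6: [213, 197/9, 580/9]
after L5 α=6/7: [579/7, 437/9, 8788/63]
→ [83, 49, 139]

(1,2) stack=L1,L2,L3,L4; from [0,0,0]:
L1 α=5/7: [760/7, 475/7, 160/7]
L2 α=1/3: [747/7, 2182/21, 585/7]
L3 α=2/3: [1405/21, 11296/63, 3427/21]
L4 α=4/5: [7621/105, 62956/315, 8719/105]
= [73, 200, 83]

at x=1,y=1 over L1,L2,L3,L4,L6:
L1 α=2/7: [74/7, 254/7, 30/7]
L2 α=1/2: [569/7, 1241/14, 316/7]
L3 α=1/4: [2449/28, 5543/56, 2299/28]
L4 α=2/3: [3747/28, 2557/56, 897/28]
L6 α=6/7: [40707/196, 85549/392, 1401/196]
= [208, 218, 7]

at x=1,y=0 over L1,L2,L3,L4,L6,L7:
L1 α=1/2: [123/2, 133/2, 64]
L2 α=1/2: [283/4, 281/4, 263/2]
L3 α=1/2: [943/8, 1097/8, 351/4]
L4 α=1/2: [1823/16, 3097/16, 367/8]
L6 α=1/3: [3479/24, 3401/24, 587/12]
L7 α=2/3: [15623/72, 6617/72, 1403/36]
= [217, 92, 39]


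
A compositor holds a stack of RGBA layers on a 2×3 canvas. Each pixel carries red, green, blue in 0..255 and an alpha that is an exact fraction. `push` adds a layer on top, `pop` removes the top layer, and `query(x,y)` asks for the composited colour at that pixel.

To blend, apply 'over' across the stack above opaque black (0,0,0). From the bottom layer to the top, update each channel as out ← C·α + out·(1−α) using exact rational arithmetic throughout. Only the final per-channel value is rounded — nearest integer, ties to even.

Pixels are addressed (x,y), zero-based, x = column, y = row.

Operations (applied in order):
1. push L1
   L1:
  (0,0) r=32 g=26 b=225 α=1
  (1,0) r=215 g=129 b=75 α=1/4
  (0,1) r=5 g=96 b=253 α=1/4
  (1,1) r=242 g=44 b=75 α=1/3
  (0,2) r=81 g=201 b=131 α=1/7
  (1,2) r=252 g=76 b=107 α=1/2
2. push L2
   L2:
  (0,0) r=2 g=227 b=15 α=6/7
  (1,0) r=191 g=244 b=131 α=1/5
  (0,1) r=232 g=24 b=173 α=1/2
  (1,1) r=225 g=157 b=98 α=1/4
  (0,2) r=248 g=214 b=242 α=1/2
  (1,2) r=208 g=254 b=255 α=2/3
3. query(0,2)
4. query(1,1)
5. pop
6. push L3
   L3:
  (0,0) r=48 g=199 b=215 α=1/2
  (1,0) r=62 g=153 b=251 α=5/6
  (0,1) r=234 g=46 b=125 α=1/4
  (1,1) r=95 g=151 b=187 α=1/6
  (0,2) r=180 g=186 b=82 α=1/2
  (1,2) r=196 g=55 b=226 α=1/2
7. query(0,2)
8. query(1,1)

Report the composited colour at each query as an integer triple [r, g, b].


at x=0,y=2 over L1,L2:
L1 α=1/7: [81/7, 201/7, 131/7]
L2 α=1/2: [1817/14, 1699/14, 1825/14]
= [130, 121, 130]

at x=1,y=1 over L1,L2:
+L1 (α=1/3) → [242/3, 44/3, 25]
+L2 (α=1/4) → [467/4, 201/4, 173/4]
= [117, 50, 43]

at x=0,y=2 over L1,L3:
after L1 α=1/7: [81/7, 201/7, 131/7]
after L3 α=1/2: [1341/14, 1503/14, 705/14]
→ [96, 107, 50]

query (1,1) [L1,L3] — begin 0,0,0
L1 α=1/3: [242/3, 44/3, 25]
L3 α=1/6: [1495/18, 673/18, 52]
rounded: [83, 37, 52]


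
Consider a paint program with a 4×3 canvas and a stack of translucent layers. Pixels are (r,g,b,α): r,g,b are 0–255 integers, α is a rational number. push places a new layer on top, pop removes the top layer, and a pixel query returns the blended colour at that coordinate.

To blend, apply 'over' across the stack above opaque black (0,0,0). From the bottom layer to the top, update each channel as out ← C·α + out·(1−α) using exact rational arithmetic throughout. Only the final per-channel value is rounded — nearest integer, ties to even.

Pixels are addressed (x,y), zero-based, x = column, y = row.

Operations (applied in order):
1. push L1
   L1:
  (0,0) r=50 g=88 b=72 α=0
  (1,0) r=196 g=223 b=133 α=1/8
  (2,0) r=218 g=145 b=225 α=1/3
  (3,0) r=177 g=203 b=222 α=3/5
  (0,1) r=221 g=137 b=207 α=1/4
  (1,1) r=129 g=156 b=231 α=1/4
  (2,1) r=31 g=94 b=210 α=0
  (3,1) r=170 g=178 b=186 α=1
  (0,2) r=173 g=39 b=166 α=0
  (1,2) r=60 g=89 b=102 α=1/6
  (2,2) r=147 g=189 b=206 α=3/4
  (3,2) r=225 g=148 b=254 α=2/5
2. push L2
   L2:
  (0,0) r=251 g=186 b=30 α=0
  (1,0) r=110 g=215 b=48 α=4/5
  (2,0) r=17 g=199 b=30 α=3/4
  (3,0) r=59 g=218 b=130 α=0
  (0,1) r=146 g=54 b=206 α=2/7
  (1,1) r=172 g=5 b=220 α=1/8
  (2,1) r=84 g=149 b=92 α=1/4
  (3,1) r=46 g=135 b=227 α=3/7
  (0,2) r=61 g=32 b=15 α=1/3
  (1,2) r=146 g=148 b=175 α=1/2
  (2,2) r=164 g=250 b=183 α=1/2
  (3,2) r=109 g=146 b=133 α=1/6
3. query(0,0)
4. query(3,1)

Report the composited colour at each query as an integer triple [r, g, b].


at x=0,y=0 over L1,L2:
+L1 (α=0) → [0, 0, 0]
+L2 (α=0) → [0, 0, 0]
= [0, 0, 0]

(3,1) stack=L1,L2; from [0,0,0]:
after L1 α=1: [170, 178, 186]
after L2 α=3/7: [818/7, 1117/7, 1425/7]
rounded: [117, 160, 204]


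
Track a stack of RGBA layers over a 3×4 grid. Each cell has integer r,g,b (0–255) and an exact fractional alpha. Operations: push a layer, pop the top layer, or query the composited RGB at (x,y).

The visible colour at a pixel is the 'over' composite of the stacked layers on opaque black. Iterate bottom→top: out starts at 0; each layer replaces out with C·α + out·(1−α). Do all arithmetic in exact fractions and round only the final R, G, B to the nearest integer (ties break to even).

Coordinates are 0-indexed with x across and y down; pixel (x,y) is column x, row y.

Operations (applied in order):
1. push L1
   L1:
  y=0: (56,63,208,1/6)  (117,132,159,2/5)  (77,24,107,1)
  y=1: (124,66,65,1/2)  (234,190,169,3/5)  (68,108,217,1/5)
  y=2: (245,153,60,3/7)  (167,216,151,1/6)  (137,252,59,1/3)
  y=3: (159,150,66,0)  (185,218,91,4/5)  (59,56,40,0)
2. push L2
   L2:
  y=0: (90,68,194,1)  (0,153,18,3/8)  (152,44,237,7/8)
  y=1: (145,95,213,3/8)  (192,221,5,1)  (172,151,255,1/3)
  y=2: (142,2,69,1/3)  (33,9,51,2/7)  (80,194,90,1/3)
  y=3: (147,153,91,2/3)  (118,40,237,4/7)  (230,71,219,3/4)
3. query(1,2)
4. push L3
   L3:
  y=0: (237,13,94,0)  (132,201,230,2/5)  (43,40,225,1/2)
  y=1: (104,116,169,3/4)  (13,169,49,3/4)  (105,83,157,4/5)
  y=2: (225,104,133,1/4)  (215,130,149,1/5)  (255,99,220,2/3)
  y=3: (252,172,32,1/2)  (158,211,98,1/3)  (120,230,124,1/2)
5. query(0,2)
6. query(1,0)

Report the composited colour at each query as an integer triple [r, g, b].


(1,2) stack=L1,L2; from [0,0,0]:
after L1 α=1/6: [167/6, 36, 151/6]
after L2 α=2/7: [1231/42, 198/7, 1367/42]
= [29, 28, 33]

(0,2) stack=L1,L2,L3; from [0,0,0]:
after L1 α=3/7: [105, 459/7, 180/7]
after L2 α=1/3: [352/3, 932/21, 281/7]
after L3 α=1/4: [577/4, 415/7, 887/14]
→ [144, 59, 63]

at x=1,y=0 over L1,L2,L3:
L1 α=2/5: [234/5, 264/5, 318/5]
L2 α=3/8: [117/4, 723/8, 93/2]
L3 α=2/5: [1407/20, 1077/8, 1199/10]
→ [70, 135, 120]


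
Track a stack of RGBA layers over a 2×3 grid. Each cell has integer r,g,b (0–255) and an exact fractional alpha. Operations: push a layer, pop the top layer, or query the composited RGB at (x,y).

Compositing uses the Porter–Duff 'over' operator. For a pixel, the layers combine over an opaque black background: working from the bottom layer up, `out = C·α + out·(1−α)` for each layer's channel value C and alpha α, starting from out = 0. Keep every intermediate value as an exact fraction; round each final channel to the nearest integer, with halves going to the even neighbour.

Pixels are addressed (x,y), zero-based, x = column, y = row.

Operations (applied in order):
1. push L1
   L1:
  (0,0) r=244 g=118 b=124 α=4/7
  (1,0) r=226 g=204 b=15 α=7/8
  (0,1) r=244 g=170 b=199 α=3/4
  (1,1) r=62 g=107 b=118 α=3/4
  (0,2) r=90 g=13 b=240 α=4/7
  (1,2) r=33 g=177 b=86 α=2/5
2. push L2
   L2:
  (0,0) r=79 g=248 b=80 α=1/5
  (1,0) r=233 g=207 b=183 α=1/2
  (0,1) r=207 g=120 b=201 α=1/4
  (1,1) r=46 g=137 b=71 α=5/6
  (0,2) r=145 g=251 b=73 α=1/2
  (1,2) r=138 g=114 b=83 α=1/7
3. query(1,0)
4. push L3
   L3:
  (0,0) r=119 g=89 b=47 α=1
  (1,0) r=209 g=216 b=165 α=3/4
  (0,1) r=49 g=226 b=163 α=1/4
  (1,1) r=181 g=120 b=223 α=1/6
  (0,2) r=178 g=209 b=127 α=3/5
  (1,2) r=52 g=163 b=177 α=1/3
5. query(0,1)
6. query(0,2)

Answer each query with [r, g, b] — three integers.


(1,0) stack=L1,L2; from [0,0,0]:
+L1 (α=7/8) → [791/4, 357/2, 105/8]
+L2 (α=1/2) → [1723/8, 771/4, 1569/16]
rounded: [215, 193, 98]

at x=0,y=1 over L1,L2,L3:
after L1 α=3/4: [183, 255/2, 597/4]
after L2 α=1/4: [189, 1005/8, 2595/16]
after L3 α=1/4: [154, 4823/32, 10393/64]
→ [154, 151, 162]

at x=0,y=2 over L1,L2,L3:
+L1 (α=4/7) → [360/7, 52/7, 960/7]
+L2 (α=1/2) → [1375/14, 1809/14, 1471/14]
+L3 (α=3/5) → [5113/35, 6198/35, 4138/35]
= [146, 177, 118]


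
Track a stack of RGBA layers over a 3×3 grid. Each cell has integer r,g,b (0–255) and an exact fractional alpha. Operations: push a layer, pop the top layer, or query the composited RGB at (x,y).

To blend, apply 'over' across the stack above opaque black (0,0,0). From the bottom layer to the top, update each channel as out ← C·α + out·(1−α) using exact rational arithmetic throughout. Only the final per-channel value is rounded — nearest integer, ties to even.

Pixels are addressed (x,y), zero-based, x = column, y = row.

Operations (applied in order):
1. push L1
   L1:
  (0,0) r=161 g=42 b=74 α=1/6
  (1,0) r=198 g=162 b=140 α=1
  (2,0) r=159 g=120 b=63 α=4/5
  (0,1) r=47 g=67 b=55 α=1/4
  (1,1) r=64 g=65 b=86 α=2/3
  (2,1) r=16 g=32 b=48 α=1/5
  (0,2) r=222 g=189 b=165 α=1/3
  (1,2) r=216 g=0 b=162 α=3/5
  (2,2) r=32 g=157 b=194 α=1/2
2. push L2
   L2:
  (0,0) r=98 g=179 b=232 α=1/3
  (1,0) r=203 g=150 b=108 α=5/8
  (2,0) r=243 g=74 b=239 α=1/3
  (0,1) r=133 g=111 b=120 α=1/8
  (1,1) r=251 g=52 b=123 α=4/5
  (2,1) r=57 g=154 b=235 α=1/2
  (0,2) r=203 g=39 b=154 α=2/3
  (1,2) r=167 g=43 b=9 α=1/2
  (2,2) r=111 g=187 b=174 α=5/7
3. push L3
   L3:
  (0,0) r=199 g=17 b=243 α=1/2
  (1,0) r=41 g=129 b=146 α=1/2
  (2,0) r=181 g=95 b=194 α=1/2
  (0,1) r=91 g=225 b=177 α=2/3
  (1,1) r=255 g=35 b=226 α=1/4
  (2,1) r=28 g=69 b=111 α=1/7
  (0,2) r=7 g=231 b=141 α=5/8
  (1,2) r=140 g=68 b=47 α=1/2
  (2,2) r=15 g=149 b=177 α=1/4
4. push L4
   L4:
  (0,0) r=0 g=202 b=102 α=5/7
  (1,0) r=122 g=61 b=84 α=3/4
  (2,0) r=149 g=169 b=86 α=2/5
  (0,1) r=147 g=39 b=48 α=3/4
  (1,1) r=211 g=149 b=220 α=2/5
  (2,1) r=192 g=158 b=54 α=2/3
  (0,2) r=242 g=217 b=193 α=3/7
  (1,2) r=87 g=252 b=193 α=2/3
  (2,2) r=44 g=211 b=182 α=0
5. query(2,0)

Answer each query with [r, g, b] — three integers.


query (2,0) [L1,L2,L3,L4] — begin 0,0,0
after L1 α=4/5: [636/5, 96, 252/5]
after L2 α=1/3: [829/5, 266/3, 1699/15]
after L3 α=1/2: [867/5, 551/6, 4609/30]
after L4 α=2/5: [4091/25, 1227/10, 6329/50]
rounded: [164, 123, 127]


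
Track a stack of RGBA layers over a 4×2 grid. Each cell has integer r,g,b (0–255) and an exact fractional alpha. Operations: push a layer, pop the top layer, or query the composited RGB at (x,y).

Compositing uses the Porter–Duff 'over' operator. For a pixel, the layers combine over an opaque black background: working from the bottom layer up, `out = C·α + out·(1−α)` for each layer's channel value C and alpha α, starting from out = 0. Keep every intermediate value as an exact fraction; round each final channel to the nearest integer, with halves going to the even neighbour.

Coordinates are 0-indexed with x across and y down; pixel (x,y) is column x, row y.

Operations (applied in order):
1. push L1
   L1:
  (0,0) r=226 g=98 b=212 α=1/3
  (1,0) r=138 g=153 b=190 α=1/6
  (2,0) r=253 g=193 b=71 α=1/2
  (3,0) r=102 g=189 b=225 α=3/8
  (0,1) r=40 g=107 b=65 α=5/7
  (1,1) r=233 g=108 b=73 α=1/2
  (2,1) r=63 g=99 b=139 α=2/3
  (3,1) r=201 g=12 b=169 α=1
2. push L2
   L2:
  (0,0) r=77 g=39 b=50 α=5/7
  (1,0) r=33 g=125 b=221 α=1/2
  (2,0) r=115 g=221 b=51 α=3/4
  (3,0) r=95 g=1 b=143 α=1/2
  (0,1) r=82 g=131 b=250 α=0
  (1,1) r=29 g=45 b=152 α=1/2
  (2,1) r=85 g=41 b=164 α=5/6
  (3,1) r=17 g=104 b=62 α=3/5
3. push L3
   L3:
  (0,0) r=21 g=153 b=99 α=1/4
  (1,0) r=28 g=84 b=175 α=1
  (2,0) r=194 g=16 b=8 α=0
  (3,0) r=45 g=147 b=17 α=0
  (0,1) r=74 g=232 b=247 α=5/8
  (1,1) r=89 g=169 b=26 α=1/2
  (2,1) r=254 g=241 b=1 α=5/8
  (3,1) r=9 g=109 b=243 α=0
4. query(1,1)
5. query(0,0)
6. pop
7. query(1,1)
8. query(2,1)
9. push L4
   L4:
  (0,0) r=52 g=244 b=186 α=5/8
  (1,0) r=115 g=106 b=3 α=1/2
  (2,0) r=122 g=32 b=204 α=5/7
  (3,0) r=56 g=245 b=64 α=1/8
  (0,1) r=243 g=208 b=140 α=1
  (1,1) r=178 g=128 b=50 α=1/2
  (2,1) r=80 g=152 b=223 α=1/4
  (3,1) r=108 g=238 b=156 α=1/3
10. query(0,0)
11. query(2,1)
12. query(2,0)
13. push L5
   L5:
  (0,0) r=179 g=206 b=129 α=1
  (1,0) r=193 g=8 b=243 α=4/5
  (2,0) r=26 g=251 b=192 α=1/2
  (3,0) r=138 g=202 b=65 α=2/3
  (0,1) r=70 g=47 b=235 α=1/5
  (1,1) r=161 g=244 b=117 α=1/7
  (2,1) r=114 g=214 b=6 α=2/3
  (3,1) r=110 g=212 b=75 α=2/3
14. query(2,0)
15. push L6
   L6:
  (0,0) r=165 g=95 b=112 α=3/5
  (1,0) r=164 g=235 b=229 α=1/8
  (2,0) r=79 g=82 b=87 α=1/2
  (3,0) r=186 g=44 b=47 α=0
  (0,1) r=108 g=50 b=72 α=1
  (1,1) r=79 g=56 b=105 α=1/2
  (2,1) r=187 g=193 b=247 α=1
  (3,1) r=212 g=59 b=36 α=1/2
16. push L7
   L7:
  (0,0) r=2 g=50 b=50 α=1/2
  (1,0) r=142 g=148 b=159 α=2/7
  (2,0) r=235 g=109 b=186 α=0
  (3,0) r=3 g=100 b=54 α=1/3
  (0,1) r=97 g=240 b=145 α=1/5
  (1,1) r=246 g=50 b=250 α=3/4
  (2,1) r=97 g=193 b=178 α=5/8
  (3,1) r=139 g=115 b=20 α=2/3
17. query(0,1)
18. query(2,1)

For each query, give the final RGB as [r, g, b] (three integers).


at x=1,y=1 over L1,L2,L3:
after L1 α=1/2: [233/2, 54, 73/2]
after L2 α=1/2: [291/4, 99/2, 377/4]
after L3 α=1/2: [647/8, 437/4, 481/8]
= [81, 109, 60]

query (0,0) [L1,L2,L3] — begin 0,0,0
after L1 α=1/3: [226/3, 98/3, 212/3]
after L2 α=5/7: [1607/21, 781/21, 1174/21]
after L3 α=1/4: [877/14, 463/7, 1867/28]
= [63, 66, 67]

query (1,1) [L1,L2] — begin 0,0,0
L1 α=1/2: [233/2, 54, 73/2]
L2 α=1/2: [291/4, 99/2, 377/4]
rounded: [73, 50, 94]

(2,1) stack=L1,L2; from [0,0,0]:
after L1 α=2/3: [42, 66, 278/3]
after L2 α=5/6: [467/6, 271/6, 1369/9]
= [78, 45, 152]

query (0,0) [L1,L2,L4] — begin 0,0,0
L1 α=1/3: [226/3, 98/3, 212/3]
L2 α=5/7: [1607/21, 781/21, 1174/21]
L4 α=5/8: [3427/56, 9321/56, 1921/14]
→ [61, 166, 137]

at x=2,y=1 over L1,L2,L4:
after L1 α=2/3: [42, 66, 278/3]
after L2 α=5/6: [467/6, 271/6, 1369/9]
after L4 α=1/4: [627/8, 575/8, 1019/6]
rounded: [78, 72, 170]

query (2,0) [L1,L2,L4] — begin 0,0,0
L1 α=1/2: [253/2, 193/2, 71/2]
L2 α=3/4: [943/8, 1519/8, 377/8]
L4 α=5/7: [3383/28, 2159/28, 4457/28]
rounded: [121, 77, 159]

at x=2,y=0 over L1,L2,L4,L5:
+L1 (α=1/2) → [253/2, 193/2, 71/2]
+L2 (α=3/4) → [943/8, 1519/8, 377/8]
+L4 (α=5/7) → [3383/28, 2159/28, 4457/28]
+L5 (α=1/2) → [4111/56, 9187/56, 9833/56]
rounded: [73, 164, 176]

query (0,1) [L1,L2,L4,L5,L6,L7] — begin 0,0,0
+L1 (α=5/7) → [200/7, 535/7, 325/7]
+L2 (α=0) → [200/7, 535/7, 325/7]
+L4 (α=1) → [243, 208, 140]
+L5 (α=1/5) → [1042/5, 879/5, 159]
+L6 (α=1) → [108, 50, 72]
+L7 (α=1/5) → [529/5, 88, 433/5]
rounded: [106, 88, 87]

query (2,1) [L1,L2,L4,L5,L6,L7] — begin 0,0,0
+L1 (α=2/3) → [42, 66, 278/3]
+L2 (α=5/6) → [467/6, 271/6, 1369/9]
+L4 (α=1/4) → [627/8, 575/8, 1019/6]
+L5 (α=2/3) → [817/8, 1333/8, 1091/18]
+L6 (α=1) → [187, 193, 247]
+L7 (α=5/8) → [523/4, 193, 1631/8]
rounded: [131, 193, 204]


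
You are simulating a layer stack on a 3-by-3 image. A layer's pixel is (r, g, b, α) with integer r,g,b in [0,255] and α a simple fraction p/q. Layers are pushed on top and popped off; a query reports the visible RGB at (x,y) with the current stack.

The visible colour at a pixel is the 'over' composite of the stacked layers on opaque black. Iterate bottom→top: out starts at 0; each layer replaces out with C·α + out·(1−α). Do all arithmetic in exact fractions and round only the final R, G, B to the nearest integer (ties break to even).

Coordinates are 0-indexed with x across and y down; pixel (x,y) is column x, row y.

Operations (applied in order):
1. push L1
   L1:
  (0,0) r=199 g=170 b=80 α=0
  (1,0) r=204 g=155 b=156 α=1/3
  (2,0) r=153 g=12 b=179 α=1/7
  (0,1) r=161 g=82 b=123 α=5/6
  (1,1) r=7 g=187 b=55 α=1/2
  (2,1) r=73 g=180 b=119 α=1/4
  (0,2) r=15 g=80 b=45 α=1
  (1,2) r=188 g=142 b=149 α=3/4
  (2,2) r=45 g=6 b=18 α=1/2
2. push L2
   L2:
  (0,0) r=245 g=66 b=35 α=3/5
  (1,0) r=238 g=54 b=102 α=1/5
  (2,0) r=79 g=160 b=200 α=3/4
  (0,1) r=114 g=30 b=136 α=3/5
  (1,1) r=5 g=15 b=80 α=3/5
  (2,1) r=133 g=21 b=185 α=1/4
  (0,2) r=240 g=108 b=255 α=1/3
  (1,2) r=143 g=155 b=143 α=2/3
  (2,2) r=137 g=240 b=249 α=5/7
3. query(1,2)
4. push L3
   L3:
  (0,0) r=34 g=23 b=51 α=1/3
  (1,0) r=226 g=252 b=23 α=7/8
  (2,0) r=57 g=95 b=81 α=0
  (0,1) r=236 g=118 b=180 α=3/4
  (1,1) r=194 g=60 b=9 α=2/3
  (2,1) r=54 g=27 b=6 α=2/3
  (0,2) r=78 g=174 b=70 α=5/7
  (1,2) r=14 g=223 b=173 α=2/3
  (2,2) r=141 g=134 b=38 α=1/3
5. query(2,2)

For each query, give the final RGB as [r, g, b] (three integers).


(1,2) stack=L1,L2; from [0,0,0]:
after L1 α=3/4: [141, 213/2, 447/4]
after L2 α=2/3: [427/3, 833/6, 1591/12]
= [142, 139, 133]

(2,2) stack=L1,L2,L3; from [0,0,0]:
L1 α=1/2: [45/2, 3, 9]
L2 α=5/7: [730/7, 1206/7, 1263/7]
L3 α=1/3: [2447/21, 3350/21, 2792/21]
→ [117, 160, 133]


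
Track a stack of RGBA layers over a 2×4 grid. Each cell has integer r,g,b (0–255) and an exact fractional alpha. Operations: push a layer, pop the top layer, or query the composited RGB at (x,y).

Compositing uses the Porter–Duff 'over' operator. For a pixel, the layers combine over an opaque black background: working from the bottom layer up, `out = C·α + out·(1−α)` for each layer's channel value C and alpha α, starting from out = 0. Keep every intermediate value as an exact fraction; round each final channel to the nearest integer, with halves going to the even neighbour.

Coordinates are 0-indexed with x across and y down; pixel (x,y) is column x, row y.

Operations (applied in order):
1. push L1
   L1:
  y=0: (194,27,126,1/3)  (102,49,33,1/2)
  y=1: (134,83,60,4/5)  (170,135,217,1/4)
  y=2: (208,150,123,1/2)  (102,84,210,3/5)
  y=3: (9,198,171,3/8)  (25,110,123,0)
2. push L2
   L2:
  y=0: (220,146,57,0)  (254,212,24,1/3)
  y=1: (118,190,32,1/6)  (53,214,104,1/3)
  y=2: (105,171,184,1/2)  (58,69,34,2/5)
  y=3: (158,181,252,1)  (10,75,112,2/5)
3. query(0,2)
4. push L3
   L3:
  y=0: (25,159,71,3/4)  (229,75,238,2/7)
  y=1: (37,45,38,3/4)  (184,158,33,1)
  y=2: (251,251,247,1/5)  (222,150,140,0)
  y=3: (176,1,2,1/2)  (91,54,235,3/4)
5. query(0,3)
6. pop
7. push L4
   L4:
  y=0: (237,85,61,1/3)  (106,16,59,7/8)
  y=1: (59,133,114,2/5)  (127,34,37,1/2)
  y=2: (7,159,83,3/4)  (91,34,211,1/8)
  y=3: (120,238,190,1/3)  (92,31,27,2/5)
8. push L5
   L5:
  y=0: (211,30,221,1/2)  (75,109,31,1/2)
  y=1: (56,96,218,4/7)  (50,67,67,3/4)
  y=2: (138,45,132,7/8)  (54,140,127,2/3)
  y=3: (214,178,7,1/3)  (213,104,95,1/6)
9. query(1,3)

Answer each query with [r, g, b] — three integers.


at x=0,y=2 over L1,L2:
after L1 α=1/2: [104, 75, 123/2]
after L2 α=1/2: [209/2, 123, 491/4]
= [104, 123, 123]

at x=0,y=3 over L1,L2,L3:
L1 α=3/8: [27/8, 297/4, 513/8]
L2 α=1: [158, 181, 252]
L3 α=1/2: [167, 91, 127]
rounded: [167, 91, 127]

at x=1,y=3 over L1,L2,L4,L5:
L1 α=0: [0, 0, 0]
L2 α=2/5: [4, 30, 224/5]
L4 α=2/5: [196/5, 152/5, 942/25]
L5 α=1/6: [409/6, 128/3, 1417/30]
→ [68, 43, 47]


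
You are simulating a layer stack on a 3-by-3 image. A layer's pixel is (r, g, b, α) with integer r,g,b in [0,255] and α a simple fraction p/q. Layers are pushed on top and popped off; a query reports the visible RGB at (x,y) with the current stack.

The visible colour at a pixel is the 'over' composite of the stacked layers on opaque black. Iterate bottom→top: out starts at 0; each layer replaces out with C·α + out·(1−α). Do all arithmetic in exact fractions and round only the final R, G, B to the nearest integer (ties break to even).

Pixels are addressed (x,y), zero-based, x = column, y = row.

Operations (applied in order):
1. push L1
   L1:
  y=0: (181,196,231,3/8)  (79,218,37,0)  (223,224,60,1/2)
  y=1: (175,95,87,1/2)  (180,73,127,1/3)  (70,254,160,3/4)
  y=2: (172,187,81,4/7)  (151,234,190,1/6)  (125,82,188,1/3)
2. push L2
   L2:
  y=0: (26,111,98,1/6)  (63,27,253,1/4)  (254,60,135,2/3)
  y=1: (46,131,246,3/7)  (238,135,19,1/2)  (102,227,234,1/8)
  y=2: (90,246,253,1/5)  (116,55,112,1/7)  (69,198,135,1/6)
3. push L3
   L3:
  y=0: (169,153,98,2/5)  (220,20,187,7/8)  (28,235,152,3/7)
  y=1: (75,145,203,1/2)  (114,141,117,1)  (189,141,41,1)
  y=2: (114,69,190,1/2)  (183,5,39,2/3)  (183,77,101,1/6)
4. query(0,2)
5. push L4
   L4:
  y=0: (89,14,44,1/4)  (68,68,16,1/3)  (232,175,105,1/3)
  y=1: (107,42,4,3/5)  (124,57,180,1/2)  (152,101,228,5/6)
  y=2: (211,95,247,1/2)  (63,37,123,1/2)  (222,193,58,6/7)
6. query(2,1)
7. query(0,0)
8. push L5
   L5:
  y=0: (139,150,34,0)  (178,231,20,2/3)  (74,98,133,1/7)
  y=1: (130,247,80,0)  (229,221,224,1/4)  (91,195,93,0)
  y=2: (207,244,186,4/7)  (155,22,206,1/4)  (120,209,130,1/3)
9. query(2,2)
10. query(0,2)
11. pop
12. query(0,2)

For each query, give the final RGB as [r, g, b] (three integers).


at x=0,y=2 over L1,L2,L3:
after L1 α=4/7: [688/7, 748/7, 324/7]
after L2 α=1/5: [3382/35, 4714/35, 3067/35]
after L3 α=1/2: [3686/35, 7129/70, 9717/70]
→ [105, 102, 139]

at x=2,y=1 over L1,L2,L3,L4:
after L1 α=3/4: [105/2, 381/2, 120]
after L2 α=1/8: [939/16, 3121/16, 537/4]
after L3 α=1: [189, 141, 41]
after L4 α=5/6: [949/6, 323/3, 1181/6]
= [158, 108, 197]

at x=0,y=0 over L1,L2,L3,L4:
after L1 α=3/8: [543/8, 147/2, 693/8]
after L2 α=1/6: [2923/48, 319/4, 4249/48]
after L3 α=2/5: [8331/80, 2181/20, 1477/16]
after L4 α=1/4: [32113/320, 6823/80, 5135/64]
rounded: [100, 85, 80]

query (2,2) [L1,L2,L3,L4,L5] — begin 0,0,0
L1 α=1/3: [125/3, 82/3, 188/3]
L2 α=1/6: [416/9, 502/9, 1345/18]
L3 α=1/6: [3727/54, 3203/54, 8543/108]
L4 α=6/7: [75655/378, 65735/378, 46127/756]
L5 α=1/3: [98335/567, 105236/567, 95267/1134]
rounded: [173, 186, 84]

at x=0,y=2 over L1,L2,L3,L4,L5:
+L1 (α=4/7) → [688/7, 748/7, 324/7]
+L2 (α=1/5) → [3382/35, 4714/35, 3067/35]
+L3 (α=1/2) → [3686/35, 7129/70, 9717/70]
+L4 (α=1/2) → [11071/70, 13779/140, 27007/140]
+L5 (α=4/7) → [91173/490, 177977/980, 185181/980]
= [186, 182, 189]

at x=0,y=2 over L1,L2,L3,L4:
after L1 α=4/7: [688/7, 748/7, 324/7]
after L2 α=1/5: [3382/35, 4714/35, 3067/35]
after L3 α=1/2: [3686/35, 7129/70, 9717/70]
after L4 α=1/2: [11071/70, 13779/140, 27007/140]
rounded: [158, 98, 193]


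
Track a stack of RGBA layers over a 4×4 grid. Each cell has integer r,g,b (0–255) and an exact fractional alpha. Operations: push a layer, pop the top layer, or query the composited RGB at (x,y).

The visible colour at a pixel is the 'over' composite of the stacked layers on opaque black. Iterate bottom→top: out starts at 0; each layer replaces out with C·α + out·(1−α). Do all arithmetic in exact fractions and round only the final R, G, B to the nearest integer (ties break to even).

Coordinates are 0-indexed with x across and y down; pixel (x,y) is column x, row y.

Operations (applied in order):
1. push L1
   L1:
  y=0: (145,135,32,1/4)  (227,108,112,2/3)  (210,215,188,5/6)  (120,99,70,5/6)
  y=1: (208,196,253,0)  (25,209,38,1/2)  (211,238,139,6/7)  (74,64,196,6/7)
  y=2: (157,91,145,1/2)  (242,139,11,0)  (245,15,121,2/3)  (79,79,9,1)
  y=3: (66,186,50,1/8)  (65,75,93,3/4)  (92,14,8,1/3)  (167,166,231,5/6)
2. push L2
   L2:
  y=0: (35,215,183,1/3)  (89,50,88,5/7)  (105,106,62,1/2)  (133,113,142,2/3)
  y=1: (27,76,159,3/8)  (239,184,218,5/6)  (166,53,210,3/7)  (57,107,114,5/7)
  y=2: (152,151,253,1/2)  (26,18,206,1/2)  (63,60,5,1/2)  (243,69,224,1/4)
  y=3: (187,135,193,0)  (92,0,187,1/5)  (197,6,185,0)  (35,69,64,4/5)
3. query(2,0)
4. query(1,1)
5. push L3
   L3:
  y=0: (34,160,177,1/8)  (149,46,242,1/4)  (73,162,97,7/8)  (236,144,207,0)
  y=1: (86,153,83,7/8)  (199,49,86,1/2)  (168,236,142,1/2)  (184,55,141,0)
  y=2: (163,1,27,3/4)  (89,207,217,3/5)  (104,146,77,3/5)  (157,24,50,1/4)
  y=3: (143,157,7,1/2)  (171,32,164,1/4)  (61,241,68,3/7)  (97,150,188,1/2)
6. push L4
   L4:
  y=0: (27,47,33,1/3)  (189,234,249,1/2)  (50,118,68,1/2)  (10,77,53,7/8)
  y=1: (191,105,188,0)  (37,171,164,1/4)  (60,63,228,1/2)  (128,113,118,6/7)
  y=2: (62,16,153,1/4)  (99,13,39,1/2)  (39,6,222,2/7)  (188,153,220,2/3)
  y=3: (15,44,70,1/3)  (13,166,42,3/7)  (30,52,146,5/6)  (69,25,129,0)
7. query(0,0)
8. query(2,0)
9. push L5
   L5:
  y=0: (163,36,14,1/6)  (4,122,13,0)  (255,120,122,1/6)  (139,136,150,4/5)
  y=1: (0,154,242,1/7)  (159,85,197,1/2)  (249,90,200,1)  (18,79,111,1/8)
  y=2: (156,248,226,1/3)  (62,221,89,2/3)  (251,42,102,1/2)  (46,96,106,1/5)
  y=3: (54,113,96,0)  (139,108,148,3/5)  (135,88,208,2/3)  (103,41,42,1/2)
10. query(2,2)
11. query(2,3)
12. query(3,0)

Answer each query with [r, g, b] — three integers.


(2,0) stack=L1,L2; from [0,0,0]:
L1 α=5/6: [175, 1075/6, 470/3]
L2 α=1/2: [140, 1711/12, 328/3]
→ [140, 143, 109]

query (1,1) [L1,L2] — begin 0,0,0
L1 α=1/2: [25/2, 209/2, 19]
L2 α=5/6: [805/4, 683/4, 1109/6]
→ [201, 171, 185]

at x=0,y=0 over L1,L2,L3,L4:
+L1 (α=1/4) → [145/4, 135/4, 8]
+L2 (α=1/3) → [215/6, 565/6, 199/3]
+L3 (α=1/8) → [1709/48, 4915/48, 481/6]
+L4 (α=1/3) → [2357/72, 6043/72, 580/9]
rounded: [33, 84, 64]

at x=2,y=0 over L1,L2,L3,L4:
L1 α=5/6: [175, 1075/6, 470/3]
L2 α=1/2: [140, 1711/12, 328/3]
L3 α=7/8: [651/8, 15319/96, 2365/24]
L4 α=1/2: [1051/16, 26647/192, 3997/48]
rounded: [66, 139, 83]

at x=2,y=2 over L1,L2,L3,L4,L5:
after L1 α=2/3: [490/3, 10, 242/3]
after L2 α=1/2: [679/6, 35, 257/6]
after L3 α=3/5: [323/3, 508/5, 190/3]
after L4 α=2/7: [1849/21, 520/7, 326/3]
after L5 α=1/2: [3560/21, 407/7, 316/3]
→ [170, 58, 105]

at x=2,y=3 over L1,L2,L3,L4,L5:
L1 α=1/3: [92/3, 14/3, 8/3]
L2 α=0: [92/3, 14/3, 8/3]
L3 α=3/7: [131/3, 2225/21, 92/3]
L4 α=5/6: [581/18, 7685/126, 1141/9]
L5 α=2/3: [5441/54, 29861/378, 4885/27]
= [101, 79, 181]

query (3,0) [L1,L2,L3,L4,L5] — begin 0,0,0
after L1 α=5/6: [100, 165/2, 175/3]
after L2 α=2/3: [122, 617/6, 1027/9]
after L3 α=0: [122, 617/6, 1027/9]
after L4 α=7/8: [24, 3851/48, 2183/36]
after L5 α=4/5: [116, 29963/240, 23783/180]
rounded: [116, 125, 132]
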